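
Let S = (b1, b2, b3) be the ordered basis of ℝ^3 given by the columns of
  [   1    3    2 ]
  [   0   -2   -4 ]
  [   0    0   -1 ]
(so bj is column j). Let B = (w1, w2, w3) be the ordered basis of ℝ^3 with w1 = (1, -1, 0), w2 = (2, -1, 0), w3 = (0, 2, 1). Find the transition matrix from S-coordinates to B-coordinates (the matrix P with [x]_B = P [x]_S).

Column j of P is [bj]_B, since P maps S-coordinates to B-coordinates.
Expressing b1 in B: b1 = -w1 + w2 + 0·w3, so column 1 of P is (-1, 1, 0).
Doing the same for each bj gives P = [[-1, 1, 2], [1, 1, 0], [0, 0, -1]].

[[-1, 1, 2], [1, 1, 0], [0, 0, -1]]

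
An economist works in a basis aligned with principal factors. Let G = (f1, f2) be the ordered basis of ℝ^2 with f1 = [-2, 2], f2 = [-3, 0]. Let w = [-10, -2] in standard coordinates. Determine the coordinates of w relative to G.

[-1, 4]

Write w = c_1 f1 + c_2 f2 and solve for the c_i.
System: -2c_1 - 3c_2 = -10, 2c_1 + 0c_2 = -2; solving gives c_1 = -1, c_2 = 4.
Check: -f1 + 4f2 = [-10, -2].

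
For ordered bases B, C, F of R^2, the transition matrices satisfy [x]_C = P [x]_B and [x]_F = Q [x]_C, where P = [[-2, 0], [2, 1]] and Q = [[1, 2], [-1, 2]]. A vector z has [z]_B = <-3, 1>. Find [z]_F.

Apply P to get C-coordinates <6, -5>, then Q to get F-coordinates.
The result is [z]_F = <-4, -16>.

<-4, -16>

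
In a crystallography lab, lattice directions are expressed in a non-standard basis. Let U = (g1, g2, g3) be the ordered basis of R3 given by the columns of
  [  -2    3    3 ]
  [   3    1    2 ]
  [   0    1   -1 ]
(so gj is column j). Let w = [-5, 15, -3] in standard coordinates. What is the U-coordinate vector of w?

[w]_U is the unique c with M c = w, where M has columns g1, ..., g3.
Solving this 3x3 system gives c = (4, -1, 2).
Check: 4g1 - g2 + 2g3 = [-5, 15, -3].

[4, -1, 2]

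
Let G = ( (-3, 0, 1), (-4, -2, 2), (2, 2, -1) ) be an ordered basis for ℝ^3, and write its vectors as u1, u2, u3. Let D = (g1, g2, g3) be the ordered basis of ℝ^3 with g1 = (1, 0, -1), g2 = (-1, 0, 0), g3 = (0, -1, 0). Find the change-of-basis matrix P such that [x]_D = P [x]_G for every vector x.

[[-1, -2, 1], [2, 2, -1], [0, 2, -2]]

Column j of P is [uj]_D, since P maps G-coordinates to D-coordinates.
Expressing u1 in D: u1 = -g1 + 2g2 + 0·g3, so column 1 of P is (-1, 2, 0).
Doing the same for each uj gives P = [[-1, -2, 1], [2, 2, -1], [0, 2, -2]].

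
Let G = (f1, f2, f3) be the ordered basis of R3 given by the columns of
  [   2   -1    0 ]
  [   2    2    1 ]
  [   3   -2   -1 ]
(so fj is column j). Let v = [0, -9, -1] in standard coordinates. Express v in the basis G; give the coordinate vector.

[-2, -4, 3]

We seek scalars with c_1 f1 + ... + c_3 f3 = v; equivalently solve M c = v where the columns of M are f1, ..., f3.
Row-reducing the augmented matrix [M | v] gives c = (-2, -4, 3).
Check: -2f1 - 4f2 + 3f3 = [0, -9, -1].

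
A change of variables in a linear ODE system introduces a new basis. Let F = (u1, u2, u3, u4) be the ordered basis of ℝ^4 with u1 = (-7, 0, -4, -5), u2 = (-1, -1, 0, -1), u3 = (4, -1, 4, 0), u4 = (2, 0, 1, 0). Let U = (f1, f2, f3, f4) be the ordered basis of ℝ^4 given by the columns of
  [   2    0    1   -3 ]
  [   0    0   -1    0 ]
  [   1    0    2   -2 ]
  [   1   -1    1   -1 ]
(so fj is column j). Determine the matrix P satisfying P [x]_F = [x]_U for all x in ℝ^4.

[[-2, 2, 0, 1], [2, 2, 2, 1], [0, 1, 1, 0], [1, 2, -1, 0]]

Take x = uj: its F-coordinates are the j-th standard unit vector, so P e_j — column j of P — equals [uj]_U.
u1 = -2f1 + 2f2 + 0·f3 + f4, giving column 1 = (-2, 2, 0, 1); repeating for each j gives P = [[-2, 2, 0, 1], [2, 2, 2, 1], [0, 1, 1, 0], [1, 2, -1, 0]].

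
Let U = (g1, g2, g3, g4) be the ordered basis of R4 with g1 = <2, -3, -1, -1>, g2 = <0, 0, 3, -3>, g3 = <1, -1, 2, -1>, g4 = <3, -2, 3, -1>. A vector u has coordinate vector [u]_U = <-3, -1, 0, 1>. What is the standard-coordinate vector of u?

The coordinates say u = -3g1 - g2 + 0·g3 + g4; adding the scaled basis vectors gives <-3, 7, 3, 5>.

<-3, 7, 3, 5>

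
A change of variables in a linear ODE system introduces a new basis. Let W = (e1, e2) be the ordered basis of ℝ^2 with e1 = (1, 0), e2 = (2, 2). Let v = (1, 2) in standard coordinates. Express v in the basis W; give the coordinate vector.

[v]_W is the unique c with M c = v, where M has columns e1, e2.
System: c_1 + 2c_2 = 1, 0c_1 + 2c_2 = 2; solving gives c_1 = -1, c_2 = 1.
Check: -e1 + e2 = (1, 2).

(-1, 1)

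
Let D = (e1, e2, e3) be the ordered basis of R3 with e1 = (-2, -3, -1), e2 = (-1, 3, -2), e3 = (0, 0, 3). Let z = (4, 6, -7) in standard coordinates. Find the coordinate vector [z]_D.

(-2, 0, -3)

[z]_D is the unique c with M c = z, where M has columns e1, ..., e3.
Row-reducing the augmented matrix [M | z] gives c = (-2, 0, -3).
Check: -2e1 + 0·e2 - 3e3 = (4, 6, -7).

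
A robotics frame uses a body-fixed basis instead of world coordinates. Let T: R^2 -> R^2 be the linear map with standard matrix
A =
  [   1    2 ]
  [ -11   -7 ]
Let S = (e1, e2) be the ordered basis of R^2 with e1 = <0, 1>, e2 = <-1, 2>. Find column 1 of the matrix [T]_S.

<-3, -2>

Compute T(e1) = A e1 = <2, -7> in standard coordinates.
Then write this in S-coordinates: solve for y in y_1 e1 + y_2 e2 = <2, -7>.
This gives y = <-3, -2>, which is column 1 of [T]_S.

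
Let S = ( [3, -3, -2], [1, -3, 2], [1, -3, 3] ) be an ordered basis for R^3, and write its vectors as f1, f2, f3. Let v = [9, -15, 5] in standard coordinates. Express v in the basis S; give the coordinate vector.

[v]_S is the unique c with M c = v, where M has columns f1, ..., f3.
Gaussian elimination on [M | v] yields c = (2, 0, 3).
Check: 2f1 + 0·f2 + 3f3 = [9, -15, 5].

[2, 0, 3]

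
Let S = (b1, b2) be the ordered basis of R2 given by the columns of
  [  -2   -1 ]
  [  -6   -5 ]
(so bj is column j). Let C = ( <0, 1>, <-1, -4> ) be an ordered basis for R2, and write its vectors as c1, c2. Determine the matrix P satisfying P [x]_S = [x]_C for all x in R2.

[[2, -1], [2, 1]]

Column j of P is [bj]_C, since P maps S-coordinates to C-coordinates.
Expressing b1 in C: b1 = 2c1 + 2c2, so column 1 of P is <2, 2>.
Doing the same for each bj gives P = [[2, -1], [2, 1]].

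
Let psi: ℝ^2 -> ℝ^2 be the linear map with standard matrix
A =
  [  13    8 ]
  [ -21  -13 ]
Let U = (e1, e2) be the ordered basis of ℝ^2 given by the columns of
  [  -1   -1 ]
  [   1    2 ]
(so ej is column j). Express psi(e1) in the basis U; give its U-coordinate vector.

<2, 3>

Column 1 of [psi]_U is the U-coordinate vector of psi(e1).
In standard coordinates psi(e1) = A e1 = <-5, 8>.
Converting to U: <-5, 8> = 2e1 + 3e2, so the coordinate vector is <2, 3>.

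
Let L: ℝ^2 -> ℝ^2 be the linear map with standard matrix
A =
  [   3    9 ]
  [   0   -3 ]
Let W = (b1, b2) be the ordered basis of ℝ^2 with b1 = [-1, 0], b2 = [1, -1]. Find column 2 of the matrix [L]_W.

Column 2 of [L]_W is the W-coordinate vector of L(b2).
In standard coordinates L(b2) = A b2 = [-6, 3].
Converting to W: [-6, 3] = 3b1 - 3b2, so the coordinate vector is [3, -3].

[3, -3]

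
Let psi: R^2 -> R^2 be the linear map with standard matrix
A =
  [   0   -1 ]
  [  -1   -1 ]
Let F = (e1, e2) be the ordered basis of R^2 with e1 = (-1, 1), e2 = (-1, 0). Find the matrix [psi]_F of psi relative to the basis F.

With P the matrix whose columns are e1, e2, [psi]_F = P^(-1) A P.
Column by column: psi(e1) = A e1 = (-1, 0); its F-coordinates (0, 1) give column 1.
Continuing for each basis vector yields [psi]_F = [[0, 1], [1, -1]].

[[0, 1], [1, -1]]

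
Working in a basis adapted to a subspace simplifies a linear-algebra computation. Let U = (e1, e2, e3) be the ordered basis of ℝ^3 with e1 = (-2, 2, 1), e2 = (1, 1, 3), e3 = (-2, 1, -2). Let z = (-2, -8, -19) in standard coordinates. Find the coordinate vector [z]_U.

(-3, -4, 2)

[z]_U is the unique c with M c = z, where M has columns e1, ..., e3.
Row-reducing the augmented matrix [M | z] gives c = (-3, -4, 2).
Check: -3e1 - 4e2 + 2e3 = (-2, -8, -19).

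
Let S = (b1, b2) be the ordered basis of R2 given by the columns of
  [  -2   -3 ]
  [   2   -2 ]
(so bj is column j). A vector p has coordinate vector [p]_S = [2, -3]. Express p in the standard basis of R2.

The coordinates say p = 2b1 - 3b2; adding the scaled basis vectors gives [5, 10].

[5, 10]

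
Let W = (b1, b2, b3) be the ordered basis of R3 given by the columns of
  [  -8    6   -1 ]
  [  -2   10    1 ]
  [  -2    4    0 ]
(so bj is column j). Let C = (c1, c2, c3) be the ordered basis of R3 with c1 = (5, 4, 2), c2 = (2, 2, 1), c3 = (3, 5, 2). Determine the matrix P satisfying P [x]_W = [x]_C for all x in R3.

Let M have columns bj and N have columns cj. Then for every x, N [x]_C = x = M [x]_W, so P = N^(-1) M.
Since det N = -1, N^(-1) has integer entries; multiplying gives P = [[-2, 0, 0], [-2, 0, -2], [2, 2, 1]].

[[-2, 0, 0], [-2, 0, -2], [2, 2, 1]]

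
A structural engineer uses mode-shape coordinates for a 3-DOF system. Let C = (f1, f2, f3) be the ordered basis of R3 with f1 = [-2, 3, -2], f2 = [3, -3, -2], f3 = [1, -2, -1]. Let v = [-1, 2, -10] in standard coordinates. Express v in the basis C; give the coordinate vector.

[3, 1, 2]

We seek scalars with c_1 f1 + ... + c_3 f3 = v; equivalently solve M c = v where the columns of M are f1, ..., f3.
Gaussian elimination on [M | v] yields c = (3, 1, 2).
Check: 3f1 + f2 + 2f3 = [-1, 2, -10].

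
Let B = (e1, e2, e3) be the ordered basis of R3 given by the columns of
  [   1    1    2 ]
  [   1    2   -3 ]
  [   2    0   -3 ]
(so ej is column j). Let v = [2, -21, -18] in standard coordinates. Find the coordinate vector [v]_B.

[-3, -3, 4]

Write v = c_1 e1 + ... + c_3 e3 and solve for the c_i.
Gaussian elimination on [M | v] yields c = (-3, -3, 4).
Check: -3e1 - 3e2 + 4e3 = [2, -21, -18].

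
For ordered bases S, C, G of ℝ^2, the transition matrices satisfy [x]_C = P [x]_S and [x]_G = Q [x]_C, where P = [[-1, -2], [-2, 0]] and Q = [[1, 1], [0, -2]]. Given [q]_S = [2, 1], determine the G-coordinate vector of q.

[-8, 8]

Composing the changes, [q]_G = Q P [q]_S.
Q P = [[-3, -2], [4, 0]]; applying this to [2, 1] gives [-8, 8].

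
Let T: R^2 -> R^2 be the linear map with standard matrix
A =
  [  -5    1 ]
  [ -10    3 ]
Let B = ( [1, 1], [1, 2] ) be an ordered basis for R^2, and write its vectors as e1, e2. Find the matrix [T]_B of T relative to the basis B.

[[-1, -2], [-3, -1]]

With P the matrix whose columns are e1, e2, [T]_B = P^(-1) A P.
Column by column: T(e1) = A e1 = [-4, -7]; its B-coordinates [-1, -3] give column 1.
Continuing for each basis vector yields [T]_B = [[-1, -2], [-3, -1]].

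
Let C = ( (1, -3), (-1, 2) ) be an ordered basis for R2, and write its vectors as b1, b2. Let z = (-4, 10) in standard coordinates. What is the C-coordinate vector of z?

(-2, 2)

Write z = c_1 b1 + c_2 b2 and solve for the c_i.
System: c_1 - c_2 = -4, -3c_1 + 2c_2 = 10; solving gives c_1 = -2, c_2 = 2.
Check: -2b1 + 2b2 = (-4, 10).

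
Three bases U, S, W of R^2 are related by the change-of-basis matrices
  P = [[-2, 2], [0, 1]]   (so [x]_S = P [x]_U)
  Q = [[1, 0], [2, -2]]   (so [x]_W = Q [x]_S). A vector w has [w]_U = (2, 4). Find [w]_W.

(4, 0)

First [w]_S = P [w]_U = (4, 4).
Then [w]_W = Q [w]_S = (4, 0).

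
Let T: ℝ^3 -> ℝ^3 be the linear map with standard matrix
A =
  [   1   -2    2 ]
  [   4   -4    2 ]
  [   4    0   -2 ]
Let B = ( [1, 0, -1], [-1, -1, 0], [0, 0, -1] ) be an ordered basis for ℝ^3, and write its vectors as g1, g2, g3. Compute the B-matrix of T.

The j-th column of [T]_B is [T(gj)]_B.
T(g1) = A g1 = [-1, 2, 6] = -3g1 - 2g2 - 3g3, so column 1 is [-3, -2, -3].
Repeating for g2, g3 and assembling the columns gives [[-3, 1, 0], [-2, 0, 2], [-3, 3, -2]].

[[-3, 1, 0], [-2, 0, 2], [-3, 3, -2]]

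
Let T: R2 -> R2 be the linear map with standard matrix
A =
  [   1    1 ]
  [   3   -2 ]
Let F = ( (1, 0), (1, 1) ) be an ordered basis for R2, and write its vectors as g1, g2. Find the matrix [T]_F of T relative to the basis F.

Let P have columns g1, g2. Then [T]_F = P^(-1) A P.
Here det P = 1, so P^(-1) is integer; computing A P first and then P^(-1)(A P) gives [[-2, 1], [3, 1]].

[[-2, 1], [3, 1]]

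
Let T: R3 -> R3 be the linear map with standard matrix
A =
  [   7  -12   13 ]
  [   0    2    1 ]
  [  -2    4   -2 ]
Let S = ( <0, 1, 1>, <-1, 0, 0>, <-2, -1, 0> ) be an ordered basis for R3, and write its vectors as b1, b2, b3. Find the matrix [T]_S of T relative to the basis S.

[[2, 2, 0], [1, 3, -2], [-1, 2, 2]]

The j-th column of [T]_S is [T(bj)]_S.
T(b1) = A b1 = <1, 3, 2> = 2b1 + b2 - b3, so column 1 is <2, 1, -1>.
Repeating for b2, b3 and assembling the columns gives [[2, 2, 0], [1, 3, -2], [-1, 2, 2]].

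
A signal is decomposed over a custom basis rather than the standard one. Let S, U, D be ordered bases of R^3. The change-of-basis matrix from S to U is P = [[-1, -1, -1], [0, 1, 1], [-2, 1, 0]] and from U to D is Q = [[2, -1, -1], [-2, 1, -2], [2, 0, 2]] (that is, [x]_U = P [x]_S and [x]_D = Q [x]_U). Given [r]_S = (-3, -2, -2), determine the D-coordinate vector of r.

First [r]_U = P [r]_S = (7, -4, 4).
Then [r]_D = Q [r]_U = (14, -26, 22).

(14, -26, 22)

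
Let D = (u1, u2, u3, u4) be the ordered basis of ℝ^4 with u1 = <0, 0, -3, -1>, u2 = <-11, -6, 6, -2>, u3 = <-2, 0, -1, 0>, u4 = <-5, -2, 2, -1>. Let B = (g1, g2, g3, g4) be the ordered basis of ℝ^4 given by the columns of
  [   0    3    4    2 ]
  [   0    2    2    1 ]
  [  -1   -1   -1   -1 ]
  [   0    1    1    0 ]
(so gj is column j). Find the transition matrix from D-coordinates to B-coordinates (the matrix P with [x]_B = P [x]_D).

Take x = uj: its D-coordinates are the j-th standard unit vector, so P e_j — column j of P — equals [uj]_B.
u1 = 2g1 + 0·g2 - g3 + 2g4, giving column 1 = <2, 0, -1, 2>; repeating for each j gives P = [[2, -2, 1, -1], [0, -1, 2, 1], [-1, -1, -2, -2], [2, -2, 0, 0]].

[[2, -2, 1, -1], [0, -1, 2, 1], [-1, -1, -2, -2], [2, -2, 0, 0]]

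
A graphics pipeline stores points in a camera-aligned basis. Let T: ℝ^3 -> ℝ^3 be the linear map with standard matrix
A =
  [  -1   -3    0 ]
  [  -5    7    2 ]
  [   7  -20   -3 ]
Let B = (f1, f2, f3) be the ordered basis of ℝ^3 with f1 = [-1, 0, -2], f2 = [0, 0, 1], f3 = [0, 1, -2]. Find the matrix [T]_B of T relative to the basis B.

With P the matrix whose columns are f1, ..., f3, [T]_B = P^(-1) A P.
Column by column: T(f1) = A f1 = [1, 1, -1]; its B-coordinates [-1, -1, 1] give column 1.
Continuing for each basis vector yields [T]_B = [[-1, 0, 3], [-1, 1, -2], [1, 2, 3]].

[[-1, 0, 3], [-1, 1, -2], [1, 2, 3]]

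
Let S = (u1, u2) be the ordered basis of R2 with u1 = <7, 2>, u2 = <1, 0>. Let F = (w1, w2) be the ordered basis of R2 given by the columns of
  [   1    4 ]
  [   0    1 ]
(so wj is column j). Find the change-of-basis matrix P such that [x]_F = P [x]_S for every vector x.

[[-1, 1], [2, 0]]

Take x = uj: its S-coordinates are the j-th standard unit vector, so P e_j — column j of P — equals [uj]_F.
u1 = -w1 + 2w2, giving column 1 = <-1, 2>; repeating for each j gives P = [[-1, 1], [2, 0]].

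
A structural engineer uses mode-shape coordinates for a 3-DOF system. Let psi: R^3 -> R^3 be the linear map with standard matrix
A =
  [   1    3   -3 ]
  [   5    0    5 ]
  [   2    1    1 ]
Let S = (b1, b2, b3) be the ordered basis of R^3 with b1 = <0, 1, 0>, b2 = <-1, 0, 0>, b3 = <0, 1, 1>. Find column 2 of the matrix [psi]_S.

Column 2 of [psi]_S is the S-coordinate vector of psi(b2).
In standard coordinates psi(b2) = A b2 = <-1, -5, -2>.
Converting to S: <-1, -5, -2> = -3b1 + b2 - 2b3, so the coordinate vector is <-3, 1, -2>.

<-3, 1, -2>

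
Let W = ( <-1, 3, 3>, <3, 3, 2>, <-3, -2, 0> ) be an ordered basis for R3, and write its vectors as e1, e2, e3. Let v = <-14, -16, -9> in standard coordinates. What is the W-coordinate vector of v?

Write v = c_1 e1 + ... + c_3 e3 and solve for the c_i.
Solving this 3x3 system gives c = (-1, -3, 2).
Check: -e1 - 3e2 + 2e3 = <-14, -16, -9>.

<-1, -3, 2>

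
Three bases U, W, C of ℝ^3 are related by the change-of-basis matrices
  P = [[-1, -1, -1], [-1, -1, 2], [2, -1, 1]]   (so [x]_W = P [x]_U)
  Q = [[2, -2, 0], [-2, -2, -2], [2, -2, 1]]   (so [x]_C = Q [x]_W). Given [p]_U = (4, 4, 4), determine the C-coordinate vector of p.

First [p]_W = P [p]_U = (-12, 0, 8).
Then [p]_C = Q [p]_W = (-24, 8, -16).

(-24, 8, -16)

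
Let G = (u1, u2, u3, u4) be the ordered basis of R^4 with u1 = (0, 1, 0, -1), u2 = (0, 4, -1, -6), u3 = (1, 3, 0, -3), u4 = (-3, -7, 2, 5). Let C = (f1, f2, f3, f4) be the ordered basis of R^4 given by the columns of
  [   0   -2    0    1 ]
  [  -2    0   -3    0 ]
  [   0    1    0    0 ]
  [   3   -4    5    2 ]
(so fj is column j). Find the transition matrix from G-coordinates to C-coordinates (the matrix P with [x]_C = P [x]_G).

[[-2, -2, 0, 2], [0, -1, 0, 2], [1, 0, -1, 1], [0, -2, 1, 1]]

Let M have columns uj and N have columns fj. Then for every x, N [x]_C = x = M [x]_G, so P = N^(-1) M.
Since det N = 1, N^(-1) has integer entries; multiplying gives P = [[-2, -2, 0, 2], [0, -1, 0, 2], [1, 0, -1, 1], [0, -2, 1, 1]].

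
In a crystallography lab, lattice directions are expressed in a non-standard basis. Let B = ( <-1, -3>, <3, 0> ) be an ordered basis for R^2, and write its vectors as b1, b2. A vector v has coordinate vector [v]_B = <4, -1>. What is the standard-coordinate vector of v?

v = M [v]_B, where M has columns b1, b2.
Carrying out the matrix-vector product, v = <-7, -12>.

<-7, -12>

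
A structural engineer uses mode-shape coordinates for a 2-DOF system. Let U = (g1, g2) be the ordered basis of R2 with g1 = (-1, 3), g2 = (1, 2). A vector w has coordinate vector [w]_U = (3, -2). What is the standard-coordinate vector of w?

(-5, 5)

w = M [w]_U, where M has columns g1, g2.
Carrying out the matrix-vector product, w = (-5, 5).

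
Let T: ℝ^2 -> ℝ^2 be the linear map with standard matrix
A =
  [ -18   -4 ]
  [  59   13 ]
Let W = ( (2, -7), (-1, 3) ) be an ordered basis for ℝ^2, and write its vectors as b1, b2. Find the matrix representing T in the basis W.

With P the matrix whose columns are b1, b2, [T]_W = P^(-1) A P.
Column by column: T(b1) = A b1 = (-8, 27); its W-coordinates (-3, 2) give column 1.
Continuing for each basis vector yields [T]_W = [[-3, 2], [2, -2]].

[[-3, 2], [2, -2]]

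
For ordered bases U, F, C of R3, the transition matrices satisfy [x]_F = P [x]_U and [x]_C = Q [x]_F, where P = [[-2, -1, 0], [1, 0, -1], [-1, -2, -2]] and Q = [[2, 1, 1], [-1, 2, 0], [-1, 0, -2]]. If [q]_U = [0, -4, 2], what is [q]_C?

[10, -8, -12]

Composing the changes, [q]_C = Q P [q]_U.
Q P = [[-4, -4, -3], [4, 1, -2], [4, 5, 4]]; applying this to [0, -4, 2] gives [10, -8, -12].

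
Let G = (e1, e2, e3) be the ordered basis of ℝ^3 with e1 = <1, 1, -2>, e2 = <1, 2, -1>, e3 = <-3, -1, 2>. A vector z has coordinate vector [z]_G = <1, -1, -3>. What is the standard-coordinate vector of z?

<9, 2, -7>

By definition z = e1 - e2 - 3e3.
Summing componentwise gives <9, 2, -7>.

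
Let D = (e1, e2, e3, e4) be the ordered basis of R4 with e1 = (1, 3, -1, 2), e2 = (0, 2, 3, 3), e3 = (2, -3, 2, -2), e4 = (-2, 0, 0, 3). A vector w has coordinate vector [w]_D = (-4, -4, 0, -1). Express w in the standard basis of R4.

(-2, -20, -8, -23)

w = M [w]_D, where M has columns e1, ..., e4.
Carrying out the matrix-vector product, w = (-2, -20, -8, -23).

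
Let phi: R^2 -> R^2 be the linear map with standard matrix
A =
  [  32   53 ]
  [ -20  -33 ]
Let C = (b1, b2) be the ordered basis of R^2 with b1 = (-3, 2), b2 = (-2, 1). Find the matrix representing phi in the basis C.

[[-2, 3], [-2, 1]]

The j-th column of [phi]_C is [phi(bj)]_C.
phi(b1) = A b1 = (10, -6) = -2b1 - 2b2, so column 1 is (-2, -2).
Repeating for b2 and assembling the columns gives [[-2, 3], [-2, 1]].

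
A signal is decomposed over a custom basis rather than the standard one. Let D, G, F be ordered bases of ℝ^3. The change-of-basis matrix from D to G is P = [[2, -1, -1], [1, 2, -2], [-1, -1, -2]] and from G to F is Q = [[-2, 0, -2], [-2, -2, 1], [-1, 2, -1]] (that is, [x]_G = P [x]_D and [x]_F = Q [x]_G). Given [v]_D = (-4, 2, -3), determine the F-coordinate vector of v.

(-2, 10, 11)

Apply P to get G-coordinates (-7, 6, 8), then Q to get F-coordinates.
The result is [v]_F = (-2, 10, 11).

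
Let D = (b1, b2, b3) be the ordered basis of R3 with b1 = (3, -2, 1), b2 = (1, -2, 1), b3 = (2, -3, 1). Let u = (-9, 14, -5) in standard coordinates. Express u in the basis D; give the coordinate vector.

[u]_D is the unique c with M c = u, where M has columns b1, ..., b3.
Row-reducing the augmented matrix [M | u] gives c = (0, -1, -4).
Check: 0·b1 - b2 - 4b3 = (-9, 14, -5).

(0, -1, -4)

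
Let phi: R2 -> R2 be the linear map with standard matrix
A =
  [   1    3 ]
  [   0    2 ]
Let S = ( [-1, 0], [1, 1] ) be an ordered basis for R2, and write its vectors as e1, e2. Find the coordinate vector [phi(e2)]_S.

Column 2 of [phi]_S is the S-coordinate vector of phi(e2).
In standard coordinates phi(e2) = A e2 = [4, 2].
Converting to S: [4, 2] = -2e1 + 2e2, so the coordinate vector is [-2, 2].

[-2, 2]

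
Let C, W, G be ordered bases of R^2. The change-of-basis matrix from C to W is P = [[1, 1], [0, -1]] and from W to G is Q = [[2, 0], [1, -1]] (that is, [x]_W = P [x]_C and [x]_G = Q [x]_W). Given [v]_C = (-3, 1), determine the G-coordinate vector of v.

First [v]_W = P [v]_C = (-2, -1).
Then [v]_G = Q [v]_W = (-4, -1).

(-4, -1)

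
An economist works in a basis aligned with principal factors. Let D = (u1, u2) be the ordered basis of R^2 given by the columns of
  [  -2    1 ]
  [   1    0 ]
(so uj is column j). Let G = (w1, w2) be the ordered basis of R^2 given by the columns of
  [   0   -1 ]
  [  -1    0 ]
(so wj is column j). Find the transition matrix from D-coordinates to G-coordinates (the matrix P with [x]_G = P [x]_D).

[[-1, 0], [2, -1]]

Let M have columns uj and N have columns wj. Then for every x, N [x]_G = x = M [x]_D, so P = N^(-1) M.
Since det N = -1, N^(-1) has integer entries; multiplying gives P = [[-1, 0], [2, -1]].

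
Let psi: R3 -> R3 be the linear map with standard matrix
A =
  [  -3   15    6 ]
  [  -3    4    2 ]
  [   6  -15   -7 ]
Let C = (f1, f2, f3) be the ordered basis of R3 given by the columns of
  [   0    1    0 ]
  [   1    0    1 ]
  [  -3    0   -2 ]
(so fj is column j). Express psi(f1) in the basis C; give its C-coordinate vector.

[-2, -3, 0]

Compute psi(f1) = A f1 = [-3, -2, 6] in standard coordinates.
Then write this in C-coordinates: solve for y in y_1 f1 + ... + y_3 f3 = [-3, -2, 6].
This gives y = [-2, -3, 0], which is column 1 of [psi]_C.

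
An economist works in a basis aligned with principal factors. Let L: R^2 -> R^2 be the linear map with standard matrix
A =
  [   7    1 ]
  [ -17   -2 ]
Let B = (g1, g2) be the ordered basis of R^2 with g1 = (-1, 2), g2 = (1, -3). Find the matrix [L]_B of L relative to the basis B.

The j-th column of [L]_B is [L(gj)]_B.
L(g1) = A g1 = (-5, 13) = 2g1 - 3g2, so column 1 is (2, -3).
Repeating for g2 and assembling the columns gives [[2, -1], [-3, 3]].

[[2, -1], [-3, 3]]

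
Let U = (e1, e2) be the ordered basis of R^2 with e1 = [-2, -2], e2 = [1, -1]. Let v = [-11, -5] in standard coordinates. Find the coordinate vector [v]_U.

Write v = c_1 e1 + c_2 e2 and solve for the c_i.
System: -2c_1 + c_2 = -11, -2c_1 - c_2 = -5; solving gives c_1 = 4, c_2 = -3.
Check: 4e1 - 3e2 = [-11, -5].

[4, -3]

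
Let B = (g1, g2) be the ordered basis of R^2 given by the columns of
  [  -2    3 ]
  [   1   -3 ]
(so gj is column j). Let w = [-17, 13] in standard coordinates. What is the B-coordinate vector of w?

[w]_B is the unique c with M c = w, where M has columns g1, g2.
System: -2c_1 + 3c_2 = -17, c_1 - 3c_2 = 13; solving gives c_1 = 4, c_2 = -3.
Check: 4g1 - 3g2 = [-17, 13].

[4, -3]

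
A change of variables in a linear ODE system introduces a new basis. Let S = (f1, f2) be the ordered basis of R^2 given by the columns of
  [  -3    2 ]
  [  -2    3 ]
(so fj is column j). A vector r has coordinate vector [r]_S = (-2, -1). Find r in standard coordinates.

(4, 1)

By definition r = -2f1 - f2.
Summing componentwise gives (4, 1).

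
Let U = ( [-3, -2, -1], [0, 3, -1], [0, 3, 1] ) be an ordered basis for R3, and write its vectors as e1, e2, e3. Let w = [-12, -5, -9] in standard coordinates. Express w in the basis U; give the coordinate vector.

We seek scalars with c_1 e1 + ... + c_3 e3 = w; equivalently solve M c = w where the columns of M are e1, ..., e3.
Gaussian elimination on [M | w] yields c = (4, 3, -2).
Check: 4e1 + 3e2 - 2e3 = [-12, -5, -9].

[4, 3, -2]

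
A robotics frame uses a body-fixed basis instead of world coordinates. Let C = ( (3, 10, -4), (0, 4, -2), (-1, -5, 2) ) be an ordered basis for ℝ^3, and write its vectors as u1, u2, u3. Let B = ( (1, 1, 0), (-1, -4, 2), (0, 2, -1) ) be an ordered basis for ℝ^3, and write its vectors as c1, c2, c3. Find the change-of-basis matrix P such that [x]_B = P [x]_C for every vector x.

Take x = uj: its C-coordinates are the j-th standard unit vector, so P e_j — column j of P — equals [uj]_B.
u1 = 2c1 - c2 + 2c3, giving column 1 = (2, -1, 2); repeating for each j gives P = [[2, 0, -1], [-1, 0, 0], [2, 2, -2]].

[[2, 0, -1], [-1, 0, 0], [2, 2, -2]]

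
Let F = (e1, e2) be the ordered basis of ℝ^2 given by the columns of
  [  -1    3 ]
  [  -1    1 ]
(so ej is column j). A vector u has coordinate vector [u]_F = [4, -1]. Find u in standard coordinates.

The coordinates say u = 4e1 - e2; adding the scaled basis vectors gives [-7, -5].

[-7, -5]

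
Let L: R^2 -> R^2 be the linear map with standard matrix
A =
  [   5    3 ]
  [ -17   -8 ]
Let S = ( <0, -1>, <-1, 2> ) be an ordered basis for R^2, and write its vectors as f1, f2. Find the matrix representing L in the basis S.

Let P have columns f1, f2. Then [L]_S = P^(-1) A P.
Here det P = -1, so P^(-1) is integer; computing A P first and then P^(-1)(A P) gives [[-2, -3], [3, -1]].

[[-2, -3], [3, -1]]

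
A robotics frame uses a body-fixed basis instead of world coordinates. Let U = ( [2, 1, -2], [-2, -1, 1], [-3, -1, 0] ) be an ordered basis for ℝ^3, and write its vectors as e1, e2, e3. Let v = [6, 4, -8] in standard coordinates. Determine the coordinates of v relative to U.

[2, -4, 2]

Write v = c_1 e1 + ... + c_3 e3 and solve for the c_i.
Solving this 3x3 system gives c = (2, -4, 2).
Check: 2e1 - 4e2 + 2e3 = [6, 4, -8].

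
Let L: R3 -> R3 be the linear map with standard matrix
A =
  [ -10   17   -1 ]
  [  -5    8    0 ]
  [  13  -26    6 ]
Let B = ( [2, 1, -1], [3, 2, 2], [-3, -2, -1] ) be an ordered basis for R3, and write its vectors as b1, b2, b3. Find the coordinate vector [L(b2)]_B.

Compute L(b2) = A b2 = [2, 1, -1] in standard coordinates.
Then write this in B-coordinates: solve for y in y_1 b1 + ... + y_3 b3 = [2, 1, -1].
This gives y = [1, 0, 0], which is column 2 of [L]_B.

[1, 0, 0]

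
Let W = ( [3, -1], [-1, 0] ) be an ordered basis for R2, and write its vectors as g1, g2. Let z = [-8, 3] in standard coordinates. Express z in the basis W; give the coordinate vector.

[-3, -1]

We seek scalars with c_1 g1 + c_2 g2 = z; equivalently solve M c = z where the columns of M are g1, g2.
System: 3c_1 - c_2 = -8, -c_1 + 0c_2 = 3; solving gives c_1 = -3, c_2 = -1.
Check: -3g1 - g2 = [-8, 3].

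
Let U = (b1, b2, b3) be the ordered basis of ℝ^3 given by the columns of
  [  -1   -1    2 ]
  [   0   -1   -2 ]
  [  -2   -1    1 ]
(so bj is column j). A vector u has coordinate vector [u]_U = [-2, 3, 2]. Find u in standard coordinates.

The coordinates say u = -2b1 + 3b2 + 2b3; adding the scaled basis vectors gives [3, -7, 3].

[3, -7, 3]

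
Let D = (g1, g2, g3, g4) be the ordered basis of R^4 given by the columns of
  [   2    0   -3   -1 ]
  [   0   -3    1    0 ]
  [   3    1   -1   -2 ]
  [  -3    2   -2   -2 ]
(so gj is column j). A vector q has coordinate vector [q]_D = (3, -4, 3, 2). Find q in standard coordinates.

(-5, 15, -2, -27)

By definition q = 3g1 - 4g2 + 3g3 + 2g4.
Summing componentwise gives (-5, 15, -2, -27).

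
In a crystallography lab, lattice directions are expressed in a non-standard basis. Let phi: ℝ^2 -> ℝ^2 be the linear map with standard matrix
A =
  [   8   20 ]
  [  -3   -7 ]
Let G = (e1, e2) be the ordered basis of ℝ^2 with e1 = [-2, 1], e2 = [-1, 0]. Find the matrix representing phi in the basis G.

[[-1, 3], [-2, 2]]

Let P have columns e1, e2. Then [phi]_G = P^(-1) A P.
Here det P = 1, so P^(-1) is integer; computing A P first and then P^(-1)(A P) gives [[-1, 3], [-2, 2]].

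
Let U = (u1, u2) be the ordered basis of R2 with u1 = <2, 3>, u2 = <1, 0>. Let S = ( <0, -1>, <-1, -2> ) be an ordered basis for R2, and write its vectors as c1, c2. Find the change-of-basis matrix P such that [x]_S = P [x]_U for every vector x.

Take x = uj: its U-coordinates are the j-th standard unit vector, so P e_j — column j of P — equals [uj]_S.
u1 = c1 - 2c2, giving column 1 = <1, -2>; repeating for each j gives P = [[1, 2], [-2, -1]].

[[1, 2], [-2, -1]]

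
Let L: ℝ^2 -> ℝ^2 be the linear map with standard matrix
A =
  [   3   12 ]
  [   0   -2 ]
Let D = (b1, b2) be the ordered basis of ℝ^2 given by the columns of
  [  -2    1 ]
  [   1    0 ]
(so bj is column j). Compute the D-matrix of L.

Let P have columns b1, b2. Then [L]_D = P^(-1) A P.
Here det P = -1, so P^(-1) is integer; computing A P first and then P^(-1)(A P) gives [[-2, 0], [2, 3]].

[[-2, 0], [2, 3]]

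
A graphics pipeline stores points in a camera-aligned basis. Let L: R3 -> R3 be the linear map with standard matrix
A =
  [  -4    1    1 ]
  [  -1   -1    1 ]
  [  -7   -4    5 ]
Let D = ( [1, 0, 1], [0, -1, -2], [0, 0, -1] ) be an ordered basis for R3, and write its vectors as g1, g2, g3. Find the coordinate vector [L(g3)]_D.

Compute L(g3) = A g3 = [-1, -1, -5] in standard coordinates.
Then write this in D-coordinates: solve for y in y_1 g1 + ... + y_3 g3 = [-1, -1, -5].
This gives y = [-1, 1, 2], which is column 3 of [L]_D.

[-1, 1, 2]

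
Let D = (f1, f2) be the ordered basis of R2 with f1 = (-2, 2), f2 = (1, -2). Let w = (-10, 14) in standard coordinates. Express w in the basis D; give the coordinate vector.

We seek scalars with c_1 f1 + c_2 f2 = w; equivalently solve M c = w where the columns of M are f1, f2.
System: -2c_1 + c_2 = -10, 2c_1 - 2c_2 = 14; solving gives c_1 = 3, c_2 = -4.
Check: 3f1 - 4f2 = (-10, 14).

(3, -4)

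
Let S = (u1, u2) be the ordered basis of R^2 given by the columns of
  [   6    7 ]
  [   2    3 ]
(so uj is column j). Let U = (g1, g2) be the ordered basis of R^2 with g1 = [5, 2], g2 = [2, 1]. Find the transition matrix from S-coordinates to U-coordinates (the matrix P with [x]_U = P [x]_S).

[[2, 1], [-2, 1]]

Take x = uj: its S-coordinates are the j-th standard unit vector, so P e_j — column j of P — equals [uj]_U.
u1 = 2g1 - 2g2, giving column 1 = [2, -2]; repeating for each j gives P = [[2, 1], [-2, 1]].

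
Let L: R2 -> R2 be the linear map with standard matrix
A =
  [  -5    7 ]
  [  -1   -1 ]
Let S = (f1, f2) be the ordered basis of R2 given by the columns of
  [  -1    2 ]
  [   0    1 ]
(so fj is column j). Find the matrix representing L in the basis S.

[[-3, -3], [1, -3]]

The j-th column of [L]_S is [L(fj)]_S.
L(f1) = A f1 = [5, 1] = -3f1 + f2, so column 1 is [-3, 1].
Repeating for f2 and assembling the columns gives [[-3, -3], [1, -3]].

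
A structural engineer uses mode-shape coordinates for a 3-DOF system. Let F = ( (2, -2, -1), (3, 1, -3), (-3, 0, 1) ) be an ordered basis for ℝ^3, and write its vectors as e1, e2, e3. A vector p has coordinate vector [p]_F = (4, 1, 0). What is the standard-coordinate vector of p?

(11, -7, -7)

By definition p = 4e1 + e2 + 0·e3.
Summing componentwise gives (11, -7, -7).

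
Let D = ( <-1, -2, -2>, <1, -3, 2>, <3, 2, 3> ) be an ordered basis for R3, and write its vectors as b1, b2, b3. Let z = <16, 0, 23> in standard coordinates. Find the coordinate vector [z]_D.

<-3, 4, 3>

Write z = c_1 b1 + ... + c_3 b3 and solve for the c_i.
Row-reducing the augmented matrix [M | z] gives c = (-3, 4, 3).
Check: -3b1 + 4b2 + 3b3 = <16, 0, 23>.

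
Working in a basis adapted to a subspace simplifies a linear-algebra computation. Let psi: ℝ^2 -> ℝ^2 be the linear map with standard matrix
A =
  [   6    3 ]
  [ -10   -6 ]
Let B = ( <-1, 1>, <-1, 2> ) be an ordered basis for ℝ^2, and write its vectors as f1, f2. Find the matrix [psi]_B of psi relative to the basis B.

Let P have columns f1, f2. Then [psi]_B = P^(-1) A P.
Here det P = -1, so P^(-1) is integer; computing A P first and then P^(-1)(A P) gives [[2, 2], [1, -2]].

[[2, 2], [1, -2]]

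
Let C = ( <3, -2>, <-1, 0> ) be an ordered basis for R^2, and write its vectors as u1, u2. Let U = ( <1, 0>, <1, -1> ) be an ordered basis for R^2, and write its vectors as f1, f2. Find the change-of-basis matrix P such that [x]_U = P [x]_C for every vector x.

[[1, -1], [2, 0]]

Let M have columns uj and N have columns fj. Then for every x, N [x]_U = x = M [x]_C, so P = N^(-1) M.
Since det N = -1, N^(-1) has integer entries; multiplying gives P = [[1, -1], [2, 0]].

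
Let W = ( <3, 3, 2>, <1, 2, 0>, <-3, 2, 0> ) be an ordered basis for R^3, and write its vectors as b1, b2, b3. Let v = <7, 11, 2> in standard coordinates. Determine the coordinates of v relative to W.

<1, 4, 0>

Write v = c_1 b1 + ... + c_3 b3 and solve for the c_i.
Solving this 3x3 system gives c = (1, 4, 0).
Check: b1 + 4b2 + 0·b3 = <7, 11, 2>.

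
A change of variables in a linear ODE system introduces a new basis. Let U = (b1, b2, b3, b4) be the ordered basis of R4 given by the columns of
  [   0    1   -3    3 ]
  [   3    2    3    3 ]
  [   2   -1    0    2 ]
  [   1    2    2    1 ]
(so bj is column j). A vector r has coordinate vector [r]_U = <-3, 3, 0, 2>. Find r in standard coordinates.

<9, 3, -5, 5>

By definition r = -3b1 + 3b2 + 0·b3 + 2b4.
Summing componentwise gives <9, 3, -5, 5>.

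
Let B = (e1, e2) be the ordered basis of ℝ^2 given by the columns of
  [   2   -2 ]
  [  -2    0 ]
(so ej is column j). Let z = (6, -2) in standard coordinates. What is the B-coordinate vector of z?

We seek scalars with c_1 e1 + c_2 e2 = z; equivalently solve M c = z where the columns of M are e1, e2.
System: 2c_1 - 2c_2 = 6, -2c_1 + 0c_2 = -2; solving gives c_1 = 1, c_2 = -2.
Check: e1 - 2e2 = (6, -2).

(1, -2)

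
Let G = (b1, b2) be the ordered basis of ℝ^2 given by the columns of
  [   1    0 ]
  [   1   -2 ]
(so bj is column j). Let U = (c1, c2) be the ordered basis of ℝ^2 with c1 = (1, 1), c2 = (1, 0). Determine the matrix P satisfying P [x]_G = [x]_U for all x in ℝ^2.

[[1, -2], [0, 2]]

Take x = bj: its G-coordinates are the j-th standard unit vector, so P e_j — column j of P — equals [bj]_U.
b1 = c1 + 0·c2, giving column 1 = (1, 0); repeating for each j gives P = [[1, -2], [0, 2]].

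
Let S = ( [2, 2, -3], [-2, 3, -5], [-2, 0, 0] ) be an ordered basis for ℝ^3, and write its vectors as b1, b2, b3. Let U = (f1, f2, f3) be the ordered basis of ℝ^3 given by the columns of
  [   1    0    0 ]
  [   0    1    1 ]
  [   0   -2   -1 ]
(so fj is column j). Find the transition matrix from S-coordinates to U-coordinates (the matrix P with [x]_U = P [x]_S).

Let M have columns bj and N have columns fj. Then for every x, N [x]_U = x = M [x]_S, so P = N^(-1) M.
Since det N = 1, N^(-1) has integer entries; multiplying gives P = [[2, -2, -2], [1, 2, 0], [1, 1, 0]].

[[2, -2, -2], [1, 2, 0], [1, 1, 0]]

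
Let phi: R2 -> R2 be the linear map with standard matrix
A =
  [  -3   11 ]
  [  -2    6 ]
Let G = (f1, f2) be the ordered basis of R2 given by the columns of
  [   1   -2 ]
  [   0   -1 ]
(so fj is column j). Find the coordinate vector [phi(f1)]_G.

[1, 2]

Compute phi(f1) = A f1 = [-3, -2] in standard coordinates.
Then write this in G-coordinates: solve for y in y_1 f1 + y_2 f2 = [-3, -2].
This gives y = [1, 2], which is column 1 of [phi]_G.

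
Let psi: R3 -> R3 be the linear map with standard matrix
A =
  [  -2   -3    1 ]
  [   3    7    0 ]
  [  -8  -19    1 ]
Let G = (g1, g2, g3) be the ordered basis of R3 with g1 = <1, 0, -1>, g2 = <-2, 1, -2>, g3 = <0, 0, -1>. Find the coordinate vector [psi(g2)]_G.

Compute psi(g2) = A g2 = <-1, 1, -5> in standard coordinates.
Then write this in G-coordinates: solve for y in y_1 g1 + ... + y_3 g3 = <-1, 1, -5>.
This gives y = <1, 1, 2>, which is column 2 of [psi]_G.

<1, 1, 2>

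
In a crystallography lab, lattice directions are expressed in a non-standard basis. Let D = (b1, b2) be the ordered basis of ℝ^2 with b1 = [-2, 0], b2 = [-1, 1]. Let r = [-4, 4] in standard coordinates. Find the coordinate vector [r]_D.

Write r = c_1 b1 + c_2 b2 and solve for the c_i.
System: -2c_1 - c_2 = -4, 0c_1 + c_2 = 4; solving gives c_1 = 0, c_2 = 4.
Check: 0·b1 + 4b2 = [-4, 4].

[0, 4]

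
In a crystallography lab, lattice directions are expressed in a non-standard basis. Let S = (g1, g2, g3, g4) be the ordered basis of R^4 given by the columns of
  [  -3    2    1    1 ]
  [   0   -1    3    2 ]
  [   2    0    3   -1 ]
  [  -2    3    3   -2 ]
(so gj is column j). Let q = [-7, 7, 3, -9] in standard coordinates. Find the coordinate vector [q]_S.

[0, -4, 1, 0]

Write q = c_1 g1 + ... + c_4 g4 and solve for the c_i.
Row-reducing the augmented matrix [M | q] gives c = (0, -4, 1, 0).
Check: 0·g1 - 4g2 + g3 + 0·g4 = [-7, 7, 3, -9].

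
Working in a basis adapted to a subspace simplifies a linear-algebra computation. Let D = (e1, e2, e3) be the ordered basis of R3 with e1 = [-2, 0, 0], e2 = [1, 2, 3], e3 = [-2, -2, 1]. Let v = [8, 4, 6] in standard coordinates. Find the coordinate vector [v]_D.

[-3, 2, 0]

We seek scalars with c_1 e1 + ... + c_3 e3 = v; equivalently solve M c = v where the columns of M are e1, ..., e3.
Solving this 3x3 system gives c = (-3, 2, 0).
Check: -3e1 + 2e2 + 0·e3 = [8, 4, 6].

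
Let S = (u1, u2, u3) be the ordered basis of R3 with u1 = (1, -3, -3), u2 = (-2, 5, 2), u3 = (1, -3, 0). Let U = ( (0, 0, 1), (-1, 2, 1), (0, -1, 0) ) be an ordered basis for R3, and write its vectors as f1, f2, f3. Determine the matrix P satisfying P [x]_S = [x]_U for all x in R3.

[[-2, 0, 1], [-1, 2, -1], [1, -1, 1]]

Column j of P is [uj]_U, since P maps S-coordinates to U-coordinates.
Expressing u1 in U: u1 = -2f1 - f2 + f3, so column 1 of P is (-2, -1, 1).
Doing the same for each uj gives P = [[-2, 0, 1], [-1, 2, -1], [1, -1, 1]].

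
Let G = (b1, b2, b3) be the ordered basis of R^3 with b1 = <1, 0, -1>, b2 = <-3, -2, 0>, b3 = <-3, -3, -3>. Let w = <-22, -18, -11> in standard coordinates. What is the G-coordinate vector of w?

[w]_G is the unique c with M c = w, where M has columns b1, ..., b3.
Row-reducing the augmented matrix [M | w] gives c = (-1, 3, 4).
Check: -b1 + 3b2 + 4b3 = <-22, -18, -11>.

<-1, 3, 4>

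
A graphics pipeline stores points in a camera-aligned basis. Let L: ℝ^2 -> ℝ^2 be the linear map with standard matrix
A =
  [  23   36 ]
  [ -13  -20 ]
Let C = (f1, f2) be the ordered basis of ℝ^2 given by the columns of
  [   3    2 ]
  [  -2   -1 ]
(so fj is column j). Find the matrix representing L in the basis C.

Let P have columns f1, f2. Then [L]_C = P^(-1) A P.
Here det P = 1, so P^(-1) is integer; computing A P first and then P^(-1)(A P) gives [[1, 2], [-3, 2]].

[[1, 2], [-3, 2]]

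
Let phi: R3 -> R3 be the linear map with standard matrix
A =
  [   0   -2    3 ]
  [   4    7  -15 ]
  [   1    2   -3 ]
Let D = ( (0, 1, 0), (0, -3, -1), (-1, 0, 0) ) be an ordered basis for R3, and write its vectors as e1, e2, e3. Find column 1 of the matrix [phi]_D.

(1, -2, 2)

Compute phi(e1) = A e1 = (-2, 7, 2) in standard coordinates.
Then write this in D-coordinates: solve for y in y_1 e1 + ... + y_3 e3 = (-2, 7, 2).
This gives y = (1, -2, 2), which is column 1 of [phi]_D.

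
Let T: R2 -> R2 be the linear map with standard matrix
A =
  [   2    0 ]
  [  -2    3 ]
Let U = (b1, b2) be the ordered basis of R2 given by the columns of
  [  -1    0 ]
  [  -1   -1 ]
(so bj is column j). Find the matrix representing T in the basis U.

[[2, 0], [-1, 3]]

With P the matrix whose columns are b1, b2, [T]_U = P^(-1) A P.
Column by column: T(b1) = A b1 = [-2, -1]; its U-coordinates [2, -1] give column 1.
Continuing for each basis vector yields [T]_U = [[2, 0], [-1, 3]].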